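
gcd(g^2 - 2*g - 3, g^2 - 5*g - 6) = g + 1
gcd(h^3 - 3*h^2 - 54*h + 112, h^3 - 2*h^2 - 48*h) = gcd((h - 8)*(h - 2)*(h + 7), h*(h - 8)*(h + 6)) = h - 8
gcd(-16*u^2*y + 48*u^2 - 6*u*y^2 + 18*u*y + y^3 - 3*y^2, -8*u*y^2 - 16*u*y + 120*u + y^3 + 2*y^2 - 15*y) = -8*u*y + 24*u + y^2 - 3*y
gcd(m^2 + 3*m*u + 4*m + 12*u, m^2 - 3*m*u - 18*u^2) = m + 3*u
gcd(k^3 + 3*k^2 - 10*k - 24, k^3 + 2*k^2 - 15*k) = k - 3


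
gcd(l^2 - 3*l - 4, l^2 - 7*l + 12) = l - 4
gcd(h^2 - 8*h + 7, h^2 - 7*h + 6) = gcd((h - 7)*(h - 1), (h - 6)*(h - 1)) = h - 1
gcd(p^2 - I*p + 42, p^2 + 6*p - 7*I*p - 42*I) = p - 7*I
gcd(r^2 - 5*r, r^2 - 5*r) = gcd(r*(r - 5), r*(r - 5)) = r^2 - 5*r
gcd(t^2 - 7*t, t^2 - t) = t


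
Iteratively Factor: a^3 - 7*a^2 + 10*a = (a - 2)*(a^2 - 5*a) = (a - 5)*(a - 2)*(a)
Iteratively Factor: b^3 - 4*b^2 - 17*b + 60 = (b - 5)*(b^2 + b - 12) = (b - 5)*(b - 3)*(b + 4)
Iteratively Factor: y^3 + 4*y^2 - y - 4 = (y + 4)*(y^2 - 1) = (y + 1)*(y + 4)*(y - 1)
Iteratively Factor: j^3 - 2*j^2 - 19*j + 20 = (j + 4)*(j^2 - 6*j + 5) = (j - 5)*(j + 4)*(j - 1)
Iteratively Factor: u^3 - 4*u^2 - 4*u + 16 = (u - 2)*(u^2 - 2*u - 8) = (u - 4)*(u - 2)*(u + 2)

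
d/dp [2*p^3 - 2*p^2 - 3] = 2*p*(3*p - 2)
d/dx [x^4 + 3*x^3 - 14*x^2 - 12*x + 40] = 4*x^3 + 9*x^2 - 28*x - 12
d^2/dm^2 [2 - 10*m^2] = -20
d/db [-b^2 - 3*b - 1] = -2*b - 3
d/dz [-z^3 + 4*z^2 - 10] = z*(8 - 3*z)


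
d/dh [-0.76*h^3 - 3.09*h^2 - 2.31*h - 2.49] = -2.28*h^2 - 6.18*h - 2.31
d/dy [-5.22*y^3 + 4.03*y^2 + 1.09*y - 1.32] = -15.66*y^2 + 8.06*y + 1.09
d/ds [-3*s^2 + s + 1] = 1 - 6*s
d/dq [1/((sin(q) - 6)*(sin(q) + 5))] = (-sin(2*q) + cos(q))/((sin(q) - 6)^2*(sin(q) + 5)^2)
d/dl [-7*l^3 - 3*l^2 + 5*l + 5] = -21*l^2 - 6*l + 5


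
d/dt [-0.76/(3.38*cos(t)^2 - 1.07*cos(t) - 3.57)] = (0.8132 - 5.1376*cos(t))*sin(t)/(-3.38*cos(t)^2 + 1.07*cos(t) + 3.57)^2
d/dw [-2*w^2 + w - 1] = 1 - 4*w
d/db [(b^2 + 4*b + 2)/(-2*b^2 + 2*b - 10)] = (5*b^2 - 6*b - 22)/(2*(b^4 - 2*b^3 + 11*b^2 - 10*b + 25))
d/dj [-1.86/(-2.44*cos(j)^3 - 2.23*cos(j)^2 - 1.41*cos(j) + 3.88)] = (13.6152*cos(j)^2 + 8.2956*cos(j) + 2.6226)*sin(j)/(2.44*cos(j)^3 + 2.23*cos(j)^2 + 1.41*cos(j) - 3.88)^2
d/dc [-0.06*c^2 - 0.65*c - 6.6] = -0.12*c - 0.65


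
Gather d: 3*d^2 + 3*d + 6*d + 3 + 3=3*d^2 + 9*d + 6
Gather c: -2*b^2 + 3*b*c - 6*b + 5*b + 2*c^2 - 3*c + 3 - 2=-2*b^2 - b + 2*c^2 + c*(3*b - 3) + 1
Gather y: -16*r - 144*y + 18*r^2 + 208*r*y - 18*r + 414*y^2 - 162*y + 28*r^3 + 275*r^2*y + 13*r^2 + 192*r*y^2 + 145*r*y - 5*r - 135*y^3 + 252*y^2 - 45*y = 28*r^3 + 31*r^2 - 39*r - 135*y^3 + y^2*(192*r + 666) + y*(275*r^2 + 353*r - 351)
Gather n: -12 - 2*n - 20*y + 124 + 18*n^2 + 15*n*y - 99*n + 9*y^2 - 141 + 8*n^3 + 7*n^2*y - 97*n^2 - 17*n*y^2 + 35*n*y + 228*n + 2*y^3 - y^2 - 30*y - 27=8*n^3 + n^2*(7*y - 79) + n*(-17*y^2 + 50*y + 127) + 2*y^3 + 8*y^2 - 50*y - 56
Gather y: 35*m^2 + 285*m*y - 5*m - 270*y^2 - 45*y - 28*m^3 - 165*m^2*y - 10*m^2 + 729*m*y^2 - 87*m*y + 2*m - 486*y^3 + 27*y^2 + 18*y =-28*m^3 + 25*m^2 - 3*m - 486*y^3 + y^2*(729*m - 243) + y*(-165*m^2 + 198*m - 27)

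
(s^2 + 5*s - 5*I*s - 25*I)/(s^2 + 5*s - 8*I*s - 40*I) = (s - 5*I)/(s - 8*I)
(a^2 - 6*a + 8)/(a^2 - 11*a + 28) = (a - 2)/(a - 7)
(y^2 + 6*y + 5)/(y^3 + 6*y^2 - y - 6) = (y + 5)/(y^2 + 5*y - 6)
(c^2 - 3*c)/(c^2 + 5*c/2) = 2*(c - 3)/(2*c + 5)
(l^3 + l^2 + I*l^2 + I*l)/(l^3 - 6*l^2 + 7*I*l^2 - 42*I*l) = (l^2 + l*(1 + I) + I)/(l^2 + l*(-6 + 7*I) - 42*I)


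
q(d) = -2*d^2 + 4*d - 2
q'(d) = 4 - 4*d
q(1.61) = -0.74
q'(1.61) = -2.44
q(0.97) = -0.00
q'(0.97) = 0.12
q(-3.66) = -43.43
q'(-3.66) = 18.64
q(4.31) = -21.91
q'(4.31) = -13.24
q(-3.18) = -34.94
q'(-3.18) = 16.72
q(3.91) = -16.94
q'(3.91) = -11.64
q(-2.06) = -18.73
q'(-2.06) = 12.24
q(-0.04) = -2.16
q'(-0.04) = 4.16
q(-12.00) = -338.00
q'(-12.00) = 52.00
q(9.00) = -128.00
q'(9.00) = -32.00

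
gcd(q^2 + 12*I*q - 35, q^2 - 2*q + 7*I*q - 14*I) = q + 7*I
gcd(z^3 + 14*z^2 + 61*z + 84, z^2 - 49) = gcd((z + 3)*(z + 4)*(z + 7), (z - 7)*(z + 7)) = z + 7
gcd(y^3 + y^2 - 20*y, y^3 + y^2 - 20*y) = y^3 + y^2 - 20*y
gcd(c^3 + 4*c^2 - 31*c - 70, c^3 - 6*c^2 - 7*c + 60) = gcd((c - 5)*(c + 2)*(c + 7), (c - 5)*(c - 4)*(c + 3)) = c - 5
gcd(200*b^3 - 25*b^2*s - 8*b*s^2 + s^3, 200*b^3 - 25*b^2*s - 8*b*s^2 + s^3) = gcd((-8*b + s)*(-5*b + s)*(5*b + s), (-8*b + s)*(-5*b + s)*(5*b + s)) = 200*b^3 - 25*b^2*s - 8*b*s^2 + s^3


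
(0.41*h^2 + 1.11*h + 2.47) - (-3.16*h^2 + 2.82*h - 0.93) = 3.57*h^2 - 1.71*h + 3.4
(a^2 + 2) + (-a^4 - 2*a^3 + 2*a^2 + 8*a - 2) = -a^4 - 2*a^3 + 3*a^2 + 8*a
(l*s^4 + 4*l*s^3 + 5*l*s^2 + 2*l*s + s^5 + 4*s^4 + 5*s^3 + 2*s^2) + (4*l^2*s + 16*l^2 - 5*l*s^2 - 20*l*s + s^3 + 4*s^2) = 4*l^2*s + 16*l^2 + l*s^4 + 4*l*s^3 - 18*l*s + s^5 + 4*s^4 + 6*s^3 + 6*s^2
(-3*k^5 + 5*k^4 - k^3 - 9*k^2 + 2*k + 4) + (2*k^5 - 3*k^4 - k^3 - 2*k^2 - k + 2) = -k^5 + 2*k^4 - 2*k^3 - 11*k^2 + k + 6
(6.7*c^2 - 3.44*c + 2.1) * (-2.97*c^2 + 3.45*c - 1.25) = -19.899*c^4 + 33.3318*c^3 - 26.48*c^2 + 11.545*c - 2.625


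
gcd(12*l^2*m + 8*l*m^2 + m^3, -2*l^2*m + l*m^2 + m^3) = 2*l*m + m^2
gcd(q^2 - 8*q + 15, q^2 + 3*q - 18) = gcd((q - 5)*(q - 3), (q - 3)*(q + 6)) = q - 3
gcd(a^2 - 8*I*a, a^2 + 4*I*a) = a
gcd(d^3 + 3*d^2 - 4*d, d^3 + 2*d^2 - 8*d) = d^2 + 4*d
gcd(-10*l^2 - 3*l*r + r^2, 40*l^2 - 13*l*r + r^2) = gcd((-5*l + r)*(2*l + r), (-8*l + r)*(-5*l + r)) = -5*l + r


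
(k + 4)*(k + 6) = k^2 + 10*k + 24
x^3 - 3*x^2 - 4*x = x*(x - 4)*(x + 1)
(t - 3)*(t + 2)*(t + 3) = t^3 + 2*t^2 - 9*t - 18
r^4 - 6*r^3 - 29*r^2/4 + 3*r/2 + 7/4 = (r - 7)*(r - 1/2)*(r + 1/2)*(r + 1)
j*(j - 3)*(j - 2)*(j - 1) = j^4 - 6*j^3 + 11*j^2 - 6*j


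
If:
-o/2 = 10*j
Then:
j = -o/20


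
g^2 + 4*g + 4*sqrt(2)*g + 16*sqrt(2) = (g + 4)*(g + 4*sqrt(2))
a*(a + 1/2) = a^2 + a/2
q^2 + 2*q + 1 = (q + 1)^2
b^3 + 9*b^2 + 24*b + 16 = (b + 1)*(b + 4)^2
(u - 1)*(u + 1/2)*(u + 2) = u^3 + 3*u^2/2 - 3*u/2 - 1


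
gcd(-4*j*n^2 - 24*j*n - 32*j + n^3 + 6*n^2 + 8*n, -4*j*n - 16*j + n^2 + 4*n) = 4*j*n + 16*j - n^2 - 4*n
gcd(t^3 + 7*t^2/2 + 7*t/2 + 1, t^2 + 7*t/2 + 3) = t + 2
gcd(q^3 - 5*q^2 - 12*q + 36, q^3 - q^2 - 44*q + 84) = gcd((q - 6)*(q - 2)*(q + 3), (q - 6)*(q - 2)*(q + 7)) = q^2 - 8*q + 12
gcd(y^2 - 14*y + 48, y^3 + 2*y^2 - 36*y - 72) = y - 6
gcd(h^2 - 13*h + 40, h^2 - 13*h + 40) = h^2 - 13*h + 40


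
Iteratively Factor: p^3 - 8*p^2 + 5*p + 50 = (p + 2)*(p^2 - 10*p + 25) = (p - 5)*(p + 2)*(p - 5)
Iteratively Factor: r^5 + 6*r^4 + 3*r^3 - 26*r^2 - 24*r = (r + 3)*(r^4 + 3*r^3 - 6*r^2 - 8*r) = (r + 3)*(r + 4)*(r^3 - r^2 - 2*r) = (r - 2)*(r + 3)*(r + 4)*(r^2 + r) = r*(r - 2)*(r + 3)*(r + 4)*(r + 1)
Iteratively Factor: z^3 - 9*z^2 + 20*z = (z - 5)*(z^2 - 4*z) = (z - 5)*(z - 4)*(z)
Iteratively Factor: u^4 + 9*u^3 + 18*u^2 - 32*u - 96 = (u + 3)*(u^3 + 6*u^2 - 32) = (u + 3)*(u + 4)*(u^2 + 2*u - 8) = (u + 3)*(u + 4)^2*(u - 2)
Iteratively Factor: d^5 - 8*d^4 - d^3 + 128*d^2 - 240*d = (d - 5)*(d^4 - 3*d^3 - 16*d^2 + 48*d) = d*(d - 5)*(d^3 - 3*d^2 - 16*d + 48) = d*(d - 5)*(d - 4)*(d^2 + d - 12) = d*(d - 5)*(d - 4)*(d + 4)*(d - 3)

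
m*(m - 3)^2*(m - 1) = m^4 - 7*m^3 + 15*m^2 - 9*m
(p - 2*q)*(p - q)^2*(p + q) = p^4 - 3*p^3*q + p^2*q^2 + 3*p*q^3 - 2*q^4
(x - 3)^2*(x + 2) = x^3 - 4*x^2 - 3*x + 18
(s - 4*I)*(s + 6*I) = s^2 + 2*I*s + 24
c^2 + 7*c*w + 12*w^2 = (c + 3*w)*(c + 4*w)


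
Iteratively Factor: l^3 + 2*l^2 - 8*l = (l)*(l^2 + 2*l - 8) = l*(l - 2)*(l + 4)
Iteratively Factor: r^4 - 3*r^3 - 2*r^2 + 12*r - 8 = (r + 2)*(r^3 - 5*r^2 + 8*r - 4) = (r - 2)*(r + 2)*(r^2 - 3*r + 2) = (r - 2)^2*(r + 2)*(r - 1)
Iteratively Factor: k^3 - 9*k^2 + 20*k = (k - 5)*(k^2 - 4*k) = (k - 5)*(k - 4)*(k)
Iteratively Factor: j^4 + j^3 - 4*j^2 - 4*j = (j)*(j^3 + j^2 - 4*j - 4) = j*(j + 1)*(j^2 - 4) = j*(j - 2)*(j + 1)*(j + 2)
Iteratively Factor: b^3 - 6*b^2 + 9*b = (b)*(b^2 - 6*b + 9) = b*(b - 3)*(b - 3)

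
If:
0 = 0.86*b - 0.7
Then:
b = 0.81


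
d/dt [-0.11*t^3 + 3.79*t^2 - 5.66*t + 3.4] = -0.33*t^2 + 7.58*t - 5.66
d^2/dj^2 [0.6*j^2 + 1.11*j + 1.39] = 1.20000000000000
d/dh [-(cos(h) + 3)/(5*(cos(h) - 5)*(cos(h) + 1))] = (sin(h)^2 - 6*cos(h) + 6)*sin(h)/(5*(cos(h) - 5)^2*(cos(h) + 1)^2)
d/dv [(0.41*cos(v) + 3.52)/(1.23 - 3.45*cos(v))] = -12.6483*sin(v)/(3.45*cos(v) - 1.23)^2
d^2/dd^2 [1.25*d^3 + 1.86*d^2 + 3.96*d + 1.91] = 7.5*d + 3.72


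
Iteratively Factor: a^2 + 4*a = (a + 4)*(a)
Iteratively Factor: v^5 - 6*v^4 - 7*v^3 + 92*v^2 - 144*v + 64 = (v - 4)*(v^4 - 2*v^3 - 15*v^2 + 32*v - 16) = (v - 4)*(v + 4)*(v^3 - 6*v^2 + 9*v - 4) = (v - 4)*(v - 1)*(v + 4)*(v^2 - 5*v + 4) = (v - 4)*(v - 1)^2*(v + 4)*(v - 4)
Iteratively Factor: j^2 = (j)*(j)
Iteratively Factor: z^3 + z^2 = (z)*(z^2 + z) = z^2*(z + 1)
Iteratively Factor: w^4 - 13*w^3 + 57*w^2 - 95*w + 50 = (w - 2)*(w^3 - 11*w^2 + 35*w - 25) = (w - 5)*(w - 2)*(w^2 - 6*w + 5) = (w - 5)^2*(w - 2)*(w - 1)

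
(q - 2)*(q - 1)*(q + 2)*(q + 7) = q^4 + 6*q^3 - 11*q^2 - 24*q + 28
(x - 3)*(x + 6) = x^2 + 3*x - 18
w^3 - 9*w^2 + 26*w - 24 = (w - 4)*(w - 3)*(w - 2)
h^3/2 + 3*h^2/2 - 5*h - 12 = (h/2 + 1)*(h - 3)*(h + 4)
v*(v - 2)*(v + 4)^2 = v^4 + 6*v^3 - 32*v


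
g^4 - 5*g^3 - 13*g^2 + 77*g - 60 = (g - 5)*(g - 3)*(g - 1)*(g + 4)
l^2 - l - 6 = (l - 3)*(l + 2)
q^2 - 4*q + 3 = (q - 3)*(q - 1)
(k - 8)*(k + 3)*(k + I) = k^3 - 5*k^2 + I*k^2 - 24*k - 5*I*k - 24*I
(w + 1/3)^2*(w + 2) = w^3 + 8*w^2/3 + 13*w/9 + 2/9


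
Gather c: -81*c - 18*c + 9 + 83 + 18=110 - 99*c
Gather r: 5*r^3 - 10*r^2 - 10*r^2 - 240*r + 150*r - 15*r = 5*r^3 - 20*r^2 - 105*r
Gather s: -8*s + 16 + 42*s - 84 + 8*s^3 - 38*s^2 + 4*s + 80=8*s^3 - 38*s^2 + 38*s + 12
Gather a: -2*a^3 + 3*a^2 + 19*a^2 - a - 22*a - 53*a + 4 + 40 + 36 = -2*a^3 + 22*a^2 - 76*a + 80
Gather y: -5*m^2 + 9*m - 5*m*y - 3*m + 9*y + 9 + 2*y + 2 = -5*m^2 + 6*m + y*(11 - 5*m) + 11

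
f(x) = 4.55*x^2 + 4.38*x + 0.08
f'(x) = 9.1*x + 4.38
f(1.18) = 11.58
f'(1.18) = 15.12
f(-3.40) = 37.79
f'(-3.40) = -26.56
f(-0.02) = -0.01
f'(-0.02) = 4.20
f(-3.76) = 47.94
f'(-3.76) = -29.84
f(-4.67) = 78.86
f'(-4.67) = -38.12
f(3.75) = 80.49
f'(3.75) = 38.50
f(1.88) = 24.40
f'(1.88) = 21.49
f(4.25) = 100.88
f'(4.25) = 43.06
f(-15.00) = 958.13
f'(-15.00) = -132.12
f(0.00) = 0.08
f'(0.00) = 4.38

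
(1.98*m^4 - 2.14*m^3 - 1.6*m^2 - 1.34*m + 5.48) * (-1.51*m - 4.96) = -2.9898*m^5 - 6.5894*m^4 + 13.0304*m^3 + 9.9594*m^2 - 1.6284*m - 27.1808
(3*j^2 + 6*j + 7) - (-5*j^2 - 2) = 8*j^2 + 6*j + 9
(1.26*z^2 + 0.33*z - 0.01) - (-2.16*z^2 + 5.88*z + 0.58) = 3.42*z^2 - 5.55*z - 0.59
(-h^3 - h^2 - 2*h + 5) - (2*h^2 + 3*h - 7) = -h^3 - 3*h^2 - 5*h + 12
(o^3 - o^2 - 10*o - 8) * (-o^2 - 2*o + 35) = -o^5 - o^4 + 47*o^3 - 7*o^2 - 334*o - 280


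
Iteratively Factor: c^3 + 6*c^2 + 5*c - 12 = (c - 1)*(c^2 + 7*c + 12) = (c - 1)*(c + 4)*(c + 3)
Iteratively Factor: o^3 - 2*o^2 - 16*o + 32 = (o - 4)*(o^2 + 2*o - 8) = (o - 4)*(o + 4)*(o - 2)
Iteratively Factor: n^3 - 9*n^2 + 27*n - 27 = (n - 3)*(n^2 - 6*n + 9) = (n - 3)^2*(n - 3)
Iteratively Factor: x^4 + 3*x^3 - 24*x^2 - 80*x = (x)*(x^3 + 3*x^2 - 24*x - 80) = x*(x + 4)*(x^2 - x - 20) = x*(x + 4)^2*(x - 5)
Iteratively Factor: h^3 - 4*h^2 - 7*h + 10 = (h + 2)*(h^2 - 6*h + 5) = (h - 1)*(h + 2)*(h - 5)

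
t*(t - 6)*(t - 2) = t^3 - 8*t^2 + 12*t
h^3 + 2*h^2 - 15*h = h*(h - 3)*(h + 5)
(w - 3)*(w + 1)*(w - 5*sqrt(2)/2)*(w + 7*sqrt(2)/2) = w^4 - 2*w^3 + sqrt(2)*w^3 - 41*w^2/2 - 2*sqrt(2)*w^2 - 3*sqrt(2)*w + 35*w + 105/2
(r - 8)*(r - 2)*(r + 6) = r^3 - 4*r^2 - 44*r + 96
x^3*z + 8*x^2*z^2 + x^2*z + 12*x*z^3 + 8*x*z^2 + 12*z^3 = (x + 2*z)*(x + 6*z)*(x*z + z)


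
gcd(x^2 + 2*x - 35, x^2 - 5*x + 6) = 1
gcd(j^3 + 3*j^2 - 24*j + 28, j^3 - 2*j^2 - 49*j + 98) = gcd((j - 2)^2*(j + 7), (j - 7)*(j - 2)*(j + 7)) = j^2 + 5*j - 14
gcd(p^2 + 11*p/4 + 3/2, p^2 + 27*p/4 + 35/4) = 1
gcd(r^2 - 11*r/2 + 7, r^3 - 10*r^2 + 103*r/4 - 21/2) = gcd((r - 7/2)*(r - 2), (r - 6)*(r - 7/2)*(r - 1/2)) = r - 7/2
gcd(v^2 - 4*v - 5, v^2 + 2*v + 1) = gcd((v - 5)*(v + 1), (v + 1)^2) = v + 1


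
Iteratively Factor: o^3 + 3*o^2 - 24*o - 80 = (o + 4)*(o^2 - o - 20) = (o - 5)*(o + 4)*(o + 4)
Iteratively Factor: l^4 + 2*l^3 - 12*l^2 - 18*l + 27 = (l + 3)*(l^3 - l^2 - 9*l + 9) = (l - 3)*(l + 3)*(l^2 + 2*l - 3) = (l - 3)*(l - 1)*(l + 3)*(l + 3)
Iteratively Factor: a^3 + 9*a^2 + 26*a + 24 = (a + 2)*(a^2 + 7*a + 12) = (a + 2)*(a + 3)*(a + 4)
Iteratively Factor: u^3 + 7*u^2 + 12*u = (u)*(u^2 + 7*u + 12) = u*(u + 3)*(u + 4)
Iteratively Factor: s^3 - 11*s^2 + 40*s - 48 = (s - 4)*(s^2 - 7*s + 12) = (s - 4)^2*(s - 3)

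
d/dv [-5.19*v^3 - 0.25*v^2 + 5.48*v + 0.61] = -15.57*v^2 - 0.5*v + 5.48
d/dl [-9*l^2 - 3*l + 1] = -18*l - 3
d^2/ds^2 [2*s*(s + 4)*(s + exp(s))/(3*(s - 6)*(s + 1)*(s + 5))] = 2*(s^8*exp(s) + 2*s^7*exp(s) - 76*s^6*exp(s) + 8*s^6 - 284*s^5*exp(s) + 186*s^5 + 1343*s^4*exp(s) + 1104*s^4 + 8534*s^3*exp(s) + 3602*s^3 + 15360*s^2*exp(s) + 5580*s^2 + 14640*s*exp(s) + 5400*s + 1560*exp(s) + 7200)/(3*(s^9 - 93*s^7 - 90*s^6 + 2883*s^5 + 5580*s^4 - 27091*s^3 - 86490*s^2 - 83700*s - 27000))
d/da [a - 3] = 1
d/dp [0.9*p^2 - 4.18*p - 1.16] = 1.8*p - 4.18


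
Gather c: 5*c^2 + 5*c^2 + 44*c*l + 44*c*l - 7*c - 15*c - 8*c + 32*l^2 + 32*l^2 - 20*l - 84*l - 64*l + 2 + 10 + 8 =10*c^2 + c*(88*l - 30) + 64*l^2 - 168*l + 20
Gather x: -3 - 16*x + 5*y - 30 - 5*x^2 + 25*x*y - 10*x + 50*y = -5*x^2 + x*(25*y - 26) + 55*y - 33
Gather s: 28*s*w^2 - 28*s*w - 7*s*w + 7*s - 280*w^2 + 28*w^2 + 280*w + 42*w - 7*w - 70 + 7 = s*(28*w^2 - 35*w + 7) - 252*w^2 + 315*w - 63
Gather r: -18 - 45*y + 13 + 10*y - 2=-35*y - 7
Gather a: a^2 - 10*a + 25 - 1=a^2 - 10*a + 24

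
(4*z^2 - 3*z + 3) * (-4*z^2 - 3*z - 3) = -16*z^4 - 15*z^2 - 9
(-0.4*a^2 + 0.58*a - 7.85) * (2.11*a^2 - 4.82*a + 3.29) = -0.844*a^4 + 3.1518*a^3 - 20.6751*a^2 + 39.7452*a - 25.8265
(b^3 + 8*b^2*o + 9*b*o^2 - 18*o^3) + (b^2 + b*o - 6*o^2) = b^3 + 8*b^2*o + b^2 + 9*b*o^2 + b*o - 18*o^3 - 6*o^2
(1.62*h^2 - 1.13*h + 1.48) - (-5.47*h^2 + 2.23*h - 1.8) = 7.09*h^2 - 3.36*h + 3.28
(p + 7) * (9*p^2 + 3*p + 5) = 9*p^3 + 66*p^2 + 26*p + 35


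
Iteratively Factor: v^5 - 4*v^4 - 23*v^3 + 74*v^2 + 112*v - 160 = (v + 2)*(v^4 - 6*v^3 - 11*v^2 + 96*v - 80) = (v + 2)*(v + 4)*(v^3 - 10*v^2 + 29*v - 20) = (v - 5)*(v + 2)*(v + 4)*(v^2 - 5*v + 4) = (v - 5)*(v - 1)*(v + 2)*(v + 4)*(v - 4)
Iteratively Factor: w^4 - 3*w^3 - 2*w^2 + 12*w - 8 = (w + 2)*(w^3 - 5*w^2 + 8*w - 4) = (w - 2)*(w + 2)*(w^2 - 3*w + 2) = (w - 2)*(w - 1)*(w + 2)*(w - 2)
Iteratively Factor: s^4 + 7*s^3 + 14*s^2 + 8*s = (s + 1)*(s^3 + 6*s^2 + 8*s) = s*(s + 1)*(s^2 + 6*s + 8) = s*(s + 1)*(s + 2)*(s + 4)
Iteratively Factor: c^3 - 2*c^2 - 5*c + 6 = (c + 2)*(c^2 - 4*c + 3) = (c - 3)*(c + 2)*(c - 1)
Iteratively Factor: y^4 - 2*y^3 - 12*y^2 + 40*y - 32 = (y - 2)*(y^3 - 12*y + 16) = (y - 2)^2*(y^2 + 2*y - 8) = (y - 2)^2*(y + 4)*(y - 2)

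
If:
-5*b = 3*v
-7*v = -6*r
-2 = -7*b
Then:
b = 2/7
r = -5/9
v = -10/21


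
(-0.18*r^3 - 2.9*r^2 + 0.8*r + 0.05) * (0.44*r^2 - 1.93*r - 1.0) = -0.0792*r^5 - 0.9286*r^4 + 6.129*r^3 + 1.378*r^2 - 0.8965*r - 0.05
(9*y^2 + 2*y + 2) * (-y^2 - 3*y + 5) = -9*y^4 - 29*y^3 + 37*y^2 + 4*y + 10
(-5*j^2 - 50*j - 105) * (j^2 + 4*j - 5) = -5*j^4 - 70*j^3 - 280*j^2 - 170*j + 525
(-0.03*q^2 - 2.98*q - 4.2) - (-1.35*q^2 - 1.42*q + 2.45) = 1.32*q^2 - 1.56*q - 6.65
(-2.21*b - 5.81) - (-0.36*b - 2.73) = -1.85*b - 3.08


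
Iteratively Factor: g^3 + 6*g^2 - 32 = (g - 2)*(g^2 + 8*g + 16) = (g - 2)*(g + 4)*(g + 4)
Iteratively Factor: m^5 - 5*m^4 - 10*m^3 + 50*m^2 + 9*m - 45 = (m + 1)*(m^4 - 6*m^3 - 4*m^2 + 54*m - 45) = (m - 5)*(m + 1)*(m^3 - m^2 - 9*m + 9) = (m - 5)*(m - 1)*(m + 1)*(m^2 - 9) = (m - 5)*(m - 1)*(m + 1)*(m + 3)*(m - 3)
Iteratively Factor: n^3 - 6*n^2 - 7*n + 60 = (n - 5)*(n^2 - n - 12) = (n - 5)*(n - 4)*(n + 3)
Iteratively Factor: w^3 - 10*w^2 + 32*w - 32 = (w - 2)*(w^2 - 8*w + 16) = (w - 4)*(w - 2)*(w - 4)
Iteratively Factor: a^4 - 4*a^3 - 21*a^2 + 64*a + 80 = (a + 1)*(a^3 - 5*a^2 - 16*a + 80) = (a + 1)*(a + 4)*(a^2 - 9*a + 20) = (a - 5)*(a + 1)*(a + 4)*(a - 4)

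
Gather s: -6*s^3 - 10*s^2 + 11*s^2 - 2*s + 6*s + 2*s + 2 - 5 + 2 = -6*s^3 + s^2 + 6*s - 1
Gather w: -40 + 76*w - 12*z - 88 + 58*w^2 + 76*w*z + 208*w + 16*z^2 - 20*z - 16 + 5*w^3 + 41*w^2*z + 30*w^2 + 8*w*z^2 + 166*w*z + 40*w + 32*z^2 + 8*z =5*w^3 + w^2*(41*z + 88) + w*(8*z^2 + 242*z + 324) + 48*z^2 - 24*z - 144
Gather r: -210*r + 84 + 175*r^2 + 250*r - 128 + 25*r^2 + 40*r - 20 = 200*r^2 + 80*r - 64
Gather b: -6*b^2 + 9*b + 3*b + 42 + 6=-6*b^2 + 12*b + 48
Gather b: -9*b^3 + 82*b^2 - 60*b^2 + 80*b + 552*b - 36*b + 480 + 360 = -9*b^3 + 22*b^2 + 596*b + 840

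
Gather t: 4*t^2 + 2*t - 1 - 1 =4*t^2 + 2*t - 2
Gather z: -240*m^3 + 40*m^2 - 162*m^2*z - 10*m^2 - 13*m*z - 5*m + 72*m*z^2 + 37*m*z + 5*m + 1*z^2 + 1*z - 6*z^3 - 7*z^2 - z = -240*m^3 + 30*m^2 - 6*z^3 + z^2*(72*m - 6) + z*(-162*m^2 + 24*m)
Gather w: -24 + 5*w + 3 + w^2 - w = w^2 + 4*w - 21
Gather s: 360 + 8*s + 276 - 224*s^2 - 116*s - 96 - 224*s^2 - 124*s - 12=-448*s^2 - 232*s + 528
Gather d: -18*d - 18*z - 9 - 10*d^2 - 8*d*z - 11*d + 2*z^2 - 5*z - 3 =-10*d^2 + d*(-8*z - 29) + 2*z^2 - 23*z - 12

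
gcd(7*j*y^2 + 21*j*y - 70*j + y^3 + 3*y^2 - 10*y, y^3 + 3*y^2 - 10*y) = y^2 + 3*y - 10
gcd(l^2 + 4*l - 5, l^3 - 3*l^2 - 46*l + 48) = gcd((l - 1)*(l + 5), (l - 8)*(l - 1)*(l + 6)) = l - 1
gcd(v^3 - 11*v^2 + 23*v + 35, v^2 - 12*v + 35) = v^2 - 12*v + 35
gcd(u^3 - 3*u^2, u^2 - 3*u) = u^2 - 3*u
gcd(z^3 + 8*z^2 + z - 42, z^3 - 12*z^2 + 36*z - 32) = z - 2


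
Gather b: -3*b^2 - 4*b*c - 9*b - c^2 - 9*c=-3*b^2 + b*(-4*c - 9) - c^2 - 9*c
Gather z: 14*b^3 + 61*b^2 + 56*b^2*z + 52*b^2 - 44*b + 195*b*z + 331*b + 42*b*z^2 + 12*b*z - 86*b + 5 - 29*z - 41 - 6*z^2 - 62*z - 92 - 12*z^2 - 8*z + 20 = 14*b^3 + 113*b^2 + 201*b + z^2*(42*b - 18) + z*(56*b^2 + 207*b - 99) - 108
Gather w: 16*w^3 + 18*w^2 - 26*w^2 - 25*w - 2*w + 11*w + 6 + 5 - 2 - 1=16*w^3 - 8*w^2 - 16*w + 8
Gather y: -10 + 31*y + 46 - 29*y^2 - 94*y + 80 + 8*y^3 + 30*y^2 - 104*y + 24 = 8*y^3 + y^2 - 167*y + 140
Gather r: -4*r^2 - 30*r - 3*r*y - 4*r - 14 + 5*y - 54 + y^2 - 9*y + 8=-4*r^2 + r*(-3*y - 34) + y^2 - 4*y - 60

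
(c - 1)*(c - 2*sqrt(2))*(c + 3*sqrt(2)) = c^3 - c^2 + sqrt(2)*c^2 - 12*c - sqrt(2)*c + 12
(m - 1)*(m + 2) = m^2 + m - 2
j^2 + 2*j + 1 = (j + 1)^2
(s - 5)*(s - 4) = s^2 - 9*s + 20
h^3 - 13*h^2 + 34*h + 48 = (h - 8)*(h - 6)*(h + 1)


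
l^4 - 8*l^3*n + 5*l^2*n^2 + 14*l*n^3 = l*(l - 7*n)*(l - 2*n)*(l + n)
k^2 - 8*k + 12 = (k - 6)*(k - 2)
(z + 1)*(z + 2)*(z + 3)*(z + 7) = z^4 + 13*z^3 + 53*z^2 + 83*z + 42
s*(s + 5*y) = s^2 + 5*s*y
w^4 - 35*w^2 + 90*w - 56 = (w - 4)*(w - 2)*(w - 1)*(w + 7)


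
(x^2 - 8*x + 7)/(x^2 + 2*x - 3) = (x - 7)/(x + 3)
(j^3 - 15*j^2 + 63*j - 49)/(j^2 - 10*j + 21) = (j^2 - 8*j + 7)/(j - 3)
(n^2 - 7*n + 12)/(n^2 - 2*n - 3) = (n - 4)/(n + 1)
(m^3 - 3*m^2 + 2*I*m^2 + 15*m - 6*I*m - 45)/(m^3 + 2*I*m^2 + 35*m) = (m^3 + m^2*(-3 + 2*I) + 3*m*(5 - 2*I) - 45)/(m*(m^2 + 2*I*m + 35))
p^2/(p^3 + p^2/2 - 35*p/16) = 16*p/(16*p^2 + 8*p - 35)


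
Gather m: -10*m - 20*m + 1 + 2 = 3 - 30*m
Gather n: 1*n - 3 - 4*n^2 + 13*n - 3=-4*n^2 + 14*n - 6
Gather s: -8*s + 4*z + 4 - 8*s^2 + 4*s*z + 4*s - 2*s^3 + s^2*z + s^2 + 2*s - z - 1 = -2*s^3 + s^2*(z - 7) + s*(4*z - 2) + 3*z + 3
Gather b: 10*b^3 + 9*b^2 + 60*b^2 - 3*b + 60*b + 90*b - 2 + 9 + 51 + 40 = 10*b^3 + 69*b^2 + 147*b + 98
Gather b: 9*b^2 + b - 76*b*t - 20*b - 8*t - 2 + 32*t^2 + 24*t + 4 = 9*b^2 + b*(-76*t - 19) + 32*t^2 + 16*t + 2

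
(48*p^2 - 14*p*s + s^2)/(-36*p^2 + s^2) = (-8*p + s)/(6*p + s)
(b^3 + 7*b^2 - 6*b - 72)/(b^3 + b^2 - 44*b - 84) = (b^2 + b - 12)/(b^2 - 5*b - 14)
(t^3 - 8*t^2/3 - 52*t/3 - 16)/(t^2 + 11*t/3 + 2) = (3*t^3 - 8*t^2 - 52*t - 48)/(3*t^2 + 11*t + 6)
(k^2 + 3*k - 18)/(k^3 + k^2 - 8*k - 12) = (k + 6)/(k^2 + 4*k + 4)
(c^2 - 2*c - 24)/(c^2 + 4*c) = (c - 6)/c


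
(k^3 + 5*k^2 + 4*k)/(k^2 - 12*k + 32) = k*(k^2 + 5*k + 4)/(k^2 - 12*k + 32)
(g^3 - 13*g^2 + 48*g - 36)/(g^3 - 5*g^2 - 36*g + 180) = (g^2 - 7*g + 6)/(g^2 + g - 30)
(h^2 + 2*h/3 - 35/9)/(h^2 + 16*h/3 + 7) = (h - 5/3)/(h + 3)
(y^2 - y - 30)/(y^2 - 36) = (y + 5)/(y + 6)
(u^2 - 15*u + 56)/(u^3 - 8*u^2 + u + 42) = (u - 8)/(u^2 - u - 6)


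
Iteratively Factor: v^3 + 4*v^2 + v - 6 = (v + 2)*(v^2 + 2*v - 3) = (v + 2)*(v + 3)*(v - 1)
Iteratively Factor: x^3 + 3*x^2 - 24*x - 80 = (x - 5)*(x^2 + 8*x + 16) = (x - 5)*(x + 4)*(x + 4)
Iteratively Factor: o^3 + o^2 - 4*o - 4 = (o + 2)*(o^2 - o - 2) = (o - 2)*(o + 2)*(o + 1)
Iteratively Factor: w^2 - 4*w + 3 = (w - 1)*(w - 3)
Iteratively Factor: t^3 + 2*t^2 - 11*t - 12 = (t + 4)*(t^2 - 2*t - 3) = (t - 3)*(t + 4)*(t + 1)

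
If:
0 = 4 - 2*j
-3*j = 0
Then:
No Solution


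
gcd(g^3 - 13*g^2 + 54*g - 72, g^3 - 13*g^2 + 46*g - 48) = g - 3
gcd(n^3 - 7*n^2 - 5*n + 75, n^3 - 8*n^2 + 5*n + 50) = n^2 - 10*n + 25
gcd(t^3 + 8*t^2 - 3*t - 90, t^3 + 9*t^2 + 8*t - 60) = t^2 + 11*t + 30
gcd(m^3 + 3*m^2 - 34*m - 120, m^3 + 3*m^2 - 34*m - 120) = m^3 + 3*m^2 - 34*m - 120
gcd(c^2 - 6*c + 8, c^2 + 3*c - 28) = c - 4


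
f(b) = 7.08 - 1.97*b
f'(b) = -1.97000000000000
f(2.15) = 2.84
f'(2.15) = -1.97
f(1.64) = 3.85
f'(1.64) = -1.97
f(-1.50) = 10.04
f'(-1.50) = -1.97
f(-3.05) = 13.09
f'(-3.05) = -1.97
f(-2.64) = 12.28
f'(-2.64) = -1.97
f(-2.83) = 12.66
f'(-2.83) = -1.97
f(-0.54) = 8.14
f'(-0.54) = -1.97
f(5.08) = -2.93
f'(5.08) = -1.97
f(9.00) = -10.65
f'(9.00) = -1.97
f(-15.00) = 36.63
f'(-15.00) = -1.97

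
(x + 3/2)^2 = x^2 + 3*x + 9/4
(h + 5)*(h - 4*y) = h^2 - 4*h*y + 5*h - 20*y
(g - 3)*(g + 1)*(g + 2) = g^3 - 7*g - 6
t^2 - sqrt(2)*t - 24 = (t - 4*sqrt(2))*(t + 3*sqrt(2))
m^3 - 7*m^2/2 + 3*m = m*(m - 2)*(m - 3/2)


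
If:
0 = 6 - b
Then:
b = 6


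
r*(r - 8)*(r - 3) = r^3 - 11*r^2 + 24*r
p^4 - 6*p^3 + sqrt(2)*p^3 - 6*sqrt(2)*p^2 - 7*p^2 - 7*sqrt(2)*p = p*(p - 7)*(p + 1)*(p + sqrt(2))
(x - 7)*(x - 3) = x^2 - 10*x + 21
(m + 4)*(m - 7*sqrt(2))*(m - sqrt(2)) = m^3 - 8*sqrt(2)*m^2 + 4*m^2 - 32*sqrt(2)*m + 14*m + 56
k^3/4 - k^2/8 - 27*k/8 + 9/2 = (k/4 + 1)*(k - 3)*(k - 3/2)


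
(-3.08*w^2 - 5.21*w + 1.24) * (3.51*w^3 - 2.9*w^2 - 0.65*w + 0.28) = -10.8108*w^5 - 9.3551*w^4 + 21.4634*w^3 - 1.0719*w^2 - 2.2648*w + 0.3472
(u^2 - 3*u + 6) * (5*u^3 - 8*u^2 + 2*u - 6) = 5*u^5 - 23*u^4 + 56*u^3 - 60*u^2 + 30*u - 36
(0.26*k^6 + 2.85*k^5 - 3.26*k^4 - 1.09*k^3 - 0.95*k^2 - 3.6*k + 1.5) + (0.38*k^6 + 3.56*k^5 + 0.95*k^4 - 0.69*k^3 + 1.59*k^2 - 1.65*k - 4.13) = 0.64*k^6 + 6.41*k^5 - 2.31*k^4 - 1.78*k^3 + 0.64*k^2 - 5.25*k - 2.63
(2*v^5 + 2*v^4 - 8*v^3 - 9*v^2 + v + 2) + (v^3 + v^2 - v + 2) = 2*v^5 + 2*v^4 - 7*v^3 - 8*v^2 + 4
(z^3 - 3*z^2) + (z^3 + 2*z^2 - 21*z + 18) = 2*z^3 - z^2 - 21*z + 18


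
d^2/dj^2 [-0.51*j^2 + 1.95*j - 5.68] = -1.02000000000000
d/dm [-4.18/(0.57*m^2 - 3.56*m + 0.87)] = (4.7652*m - 14.8808)/(0.57*m^2 - 3.56*m + 0.87)^2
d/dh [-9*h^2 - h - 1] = -18*h - 1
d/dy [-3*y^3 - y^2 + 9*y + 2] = -9*y^2 - 2*y + 9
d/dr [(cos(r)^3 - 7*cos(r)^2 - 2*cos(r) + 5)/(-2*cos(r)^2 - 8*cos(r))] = (cos(r)^4 + 8*cos(r)^3 - 26*cos(r)^2 - 10*cos(r) - 20)*sin(r)/(2*(cos(r) + 4)^2*cos(r)^2)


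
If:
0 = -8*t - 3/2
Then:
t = -3/16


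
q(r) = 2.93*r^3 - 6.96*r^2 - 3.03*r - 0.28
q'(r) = 8.79*r^2 - 13.92*r - 3.03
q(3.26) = 17.39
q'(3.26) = 45.01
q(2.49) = -5.74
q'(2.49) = 16.81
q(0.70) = -4.81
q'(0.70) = -8.47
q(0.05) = -0.45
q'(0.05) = -3.70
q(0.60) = -3.97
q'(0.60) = -8.22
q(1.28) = -9.42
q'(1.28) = -6.45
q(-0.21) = 0.02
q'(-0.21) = 0.28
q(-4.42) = -375.87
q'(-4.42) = 230.22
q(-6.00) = -865.54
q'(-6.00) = 396.93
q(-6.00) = -865.54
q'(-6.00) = 396.93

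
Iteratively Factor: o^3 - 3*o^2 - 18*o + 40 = (o - 5)*(o^2 + 2*o - 8) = (o - 5)*(o + 4)*(o - 2)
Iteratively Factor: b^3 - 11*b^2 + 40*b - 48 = (b - 4)*(b^2 - 7*b + 12) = (b - 4)*(b - 3)*(b - 4)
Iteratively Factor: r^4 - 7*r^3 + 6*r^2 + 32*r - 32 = (r - 4)*(r^3 - 3*r^2 - 6*r + 8) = (r - 4)*(r + 2)*(r^2 - 5*r + 4) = (r - 4)*(r - 1)*(r + 2)*(r - 4)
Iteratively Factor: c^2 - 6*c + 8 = (c - 4)*(c - 2)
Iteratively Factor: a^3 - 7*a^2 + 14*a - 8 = (a - 1)*(a^2 - 6*a + 8) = (a - 2)*(a - 1)*(a - 4)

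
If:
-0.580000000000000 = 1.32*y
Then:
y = -0.44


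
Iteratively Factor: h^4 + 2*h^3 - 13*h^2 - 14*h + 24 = (h + 2)*(h^3 - 13*h + 12) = (h - 3)*(h + 2)*(h^2 + 3*h - 4) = (h - 3)*(h + 2)*(h + 4)*(h - 1)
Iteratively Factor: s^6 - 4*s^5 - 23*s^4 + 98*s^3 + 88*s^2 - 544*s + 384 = (s - 4)*(s^5 - 23*s^3 + 6*s^2 + 112*s - 96) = (s - 4)^2*(s^4 + 4*s^3 - 7*s^2 - 22*s + 24) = (s - 4)^2*(s - 2)*(s^3 + 6*s^2 + 5*s - 12) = (s - 4)^2*(s - 2)*(s - 1)*(s^2 + 7*s + 12) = (s - 4)^2*(s - 2)*(s - 1)*(s + 3)*(s + 4)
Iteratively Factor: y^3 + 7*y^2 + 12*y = (y + 3)*(y^2 + 4*y) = y*(y + 3)*(y + 4)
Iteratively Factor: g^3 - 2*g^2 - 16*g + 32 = (g - 2)*(g^2 - 16) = (g - 4)*(g - 2)*(g + 4)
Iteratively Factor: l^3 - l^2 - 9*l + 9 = (l - 1)*(l^2 - 9) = (l - 1)*(l + 3)*(l - 3)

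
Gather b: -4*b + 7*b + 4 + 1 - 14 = 3*b - 9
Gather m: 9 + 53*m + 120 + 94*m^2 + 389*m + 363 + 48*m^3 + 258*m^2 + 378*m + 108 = 48*m^3 + 352*m^2 + 820*m + 600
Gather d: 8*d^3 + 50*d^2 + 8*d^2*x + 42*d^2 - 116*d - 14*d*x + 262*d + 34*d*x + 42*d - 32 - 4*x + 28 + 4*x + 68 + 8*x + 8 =8*d^3 + d^2*(8*x + 92) + d*(20*x + 188) + 8*x + 72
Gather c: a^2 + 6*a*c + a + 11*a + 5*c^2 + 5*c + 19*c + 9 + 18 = a^2 + 12*a + 5*c^2 + c*(6*a + 24) + 27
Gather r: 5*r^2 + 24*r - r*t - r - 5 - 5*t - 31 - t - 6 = 5*r^2 + r*(23 - t) - 6*t - 42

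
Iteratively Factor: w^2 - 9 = (w - 3)*(w + 3)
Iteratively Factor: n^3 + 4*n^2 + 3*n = (n)*(n^2 + 4*n + 3) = n*(n + 1)*(n + 3)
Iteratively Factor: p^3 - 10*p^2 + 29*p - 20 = (p - 1)*(p^2 - 9*p + 20) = (p - 4)*(p - 1)*(p - 5)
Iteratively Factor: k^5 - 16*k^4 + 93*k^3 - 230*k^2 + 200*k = (k - 4)*(k^4 - 12*k^3 + 45*k^2 - 50*k) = (k - 5)*(k - 4)*(k^3 - 7*k^2 + 10*k) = k*(k - 5)*(k - 4)*(k^2 - 7*k + 10) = k*(k - 5)^2*(k - 4)*(k - 2)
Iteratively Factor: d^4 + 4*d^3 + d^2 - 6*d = (d + 2)*(d^3 + 2*d^2 - 3*d) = d*(d + 2)*(d^2 + 2*d - 3) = d*(d + 2)*(d + 3)*(d - 1)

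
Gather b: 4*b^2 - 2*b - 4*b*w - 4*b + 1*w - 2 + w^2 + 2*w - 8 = 4*b^2 + b*(-4*w - 6) + w^2 + 3*w - 10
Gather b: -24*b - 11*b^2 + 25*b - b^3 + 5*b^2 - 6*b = -b^3 - 6*b^2 - 5*b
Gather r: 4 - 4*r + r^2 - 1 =r^2 - 4*r + 3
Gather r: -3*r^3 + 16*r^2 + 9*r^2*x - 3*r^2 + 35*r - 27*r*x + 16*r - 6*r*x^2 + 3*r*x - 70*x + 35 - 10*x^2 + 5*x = -3*r^3 + r^2*(9*x + 13) + r*(-6*x^2 - 24*x + 51) - 10*x^2 - 65*x + 35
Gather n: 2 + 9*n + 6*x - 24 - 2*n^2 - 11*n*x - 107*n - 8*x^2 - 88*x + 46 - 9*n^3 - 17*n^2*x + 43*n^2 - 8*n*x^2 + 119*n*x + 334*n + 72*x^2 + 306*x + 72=-9*n^3 + n^2*(41 - 17*x) + n*(-8*x^2 + 108*x + 236) + 64*x^2 + 224*x + 96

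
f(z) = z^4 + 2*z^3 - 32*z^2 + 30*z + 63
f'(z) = 4*z^3 + 6*z^2 - 64*z + 30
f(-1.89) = -108.75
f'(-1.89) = 145.39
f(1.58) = 44.64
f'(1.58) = -40.36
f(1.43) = 50.49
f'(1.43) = -37.55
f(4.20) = 83.87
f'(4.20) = 163.39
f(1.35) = 53.42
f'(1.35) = -35.62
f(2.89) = 0.47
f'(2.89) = -8.30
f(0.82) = 67.64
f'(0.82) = -16.24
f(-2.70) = -237.50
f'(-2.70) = 167.81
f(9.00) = 5760.00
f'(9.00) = 2856.00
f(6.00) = 819.00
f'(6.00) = 726.00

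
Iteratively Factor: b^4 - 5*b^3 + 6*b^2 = (b - 2)*(b^3 - 3*b^2) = (b - 3)*(b - 2)*(b^2) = b*(b - 3)*(b - 2)*(b)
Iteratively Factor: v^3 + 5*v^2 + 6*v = (v + 2)*(v^2 + 3*v) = (v + 2)*(v + 3)*(v)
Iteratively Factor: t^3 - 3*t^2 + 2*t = (t - 2)*(t^2 - t) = (t - 2)*(t - 1)*(t)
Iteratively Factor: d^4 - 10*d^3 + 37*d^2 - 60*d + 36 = (d - 3)*(d^3 - 7*d^2 + 16*d - 12) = (d - 3)^2*(d^2 - 4*d + 4) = (d - 3)^2*(d - 2)*(d - 2)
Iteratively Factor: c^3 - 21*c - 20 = (c + 4)*(c^2 - 4*c - 5) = (c - 5)*(c + 4)*(c + 1)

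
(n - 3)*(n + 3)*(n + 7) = n^3 + 7*n^2 - 9*n - 63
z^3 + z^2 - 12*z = z*(z - 3)*(z + 4)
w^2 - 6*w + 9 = (w - 3)^2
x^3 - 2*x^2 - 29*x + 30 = (x - 6)*(x - 1)*(x + 5)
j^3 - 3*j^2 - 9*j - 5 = (j - 5)*(j + 1)^2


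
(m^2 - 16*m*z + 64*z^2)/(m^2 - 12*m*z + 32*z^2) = (-m + 8*z)/(-m + 4*z)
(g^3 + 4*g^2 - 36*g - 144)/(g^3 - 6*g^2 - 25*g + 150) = (g^2 + 10*g + 24)/(g^2 - 25)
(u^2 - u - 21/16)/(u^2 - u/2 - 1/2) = (-16*u^2 + 16*u + 21)/(8*(-2*u^2 + u + 1))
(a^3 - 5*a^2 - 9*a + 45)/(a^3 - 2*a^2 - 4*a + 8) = (a^3 - 5*a^2 - 9*a + 45)/(a^3 - 2*a^2 - 4*a + 8)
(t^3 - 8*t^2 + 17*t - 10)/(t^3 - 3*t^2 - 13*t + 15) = (t - 2)/(t + 3)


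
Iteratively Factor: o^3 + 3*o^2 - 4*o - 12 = (o + 2)*(o^2 + o - 6) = (o + 2)*(o + 3)*(o - 2)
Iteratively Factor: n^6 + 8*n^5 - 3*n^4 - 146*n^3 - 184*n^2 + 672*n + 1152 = (n - 3)*(n^5 + 11*n^4 + 30*n^3 - 56*n^2 - 352*n - 384) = (n - 3)^2*(n^4 + 14*n^3 + 72*n^2 + 160*n + 128) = (n - 3)^2*(n + 4)*(n^3 + 10*n^2 + 32*n + 32) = (n - 3)^2*(n + 4)^2*(n^2 + 6*n + 8) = (n - 3)^2*(n + 2)*(n + 4)^2*(n + 4)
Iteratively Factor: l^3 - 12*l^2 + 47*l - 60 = (l - 5)*(l^2 - 7*l + 12) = (l - 5)*(l - 4)*(l - 3)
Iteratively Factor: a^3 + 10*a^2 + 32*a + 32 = (a + 2)*(a^2 + 8*a + 16) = (a + 2)*(a + 4)*(a + 4)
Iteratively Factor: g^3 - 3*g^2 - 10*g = (g + 2)*(g^2 - 5*g) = g*(g + 2)*(g - 5)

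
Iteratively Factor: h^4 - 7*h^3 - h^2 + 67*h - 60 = (h - 5)*(h^3 - 2*h^2 - 11*h + 12) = (h - 5)*(h - 1)*(h^2 - h - 12) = (h - 5)*(h - 1)*(h + 3)*(h - 4)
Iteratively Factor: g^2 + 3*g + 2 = (g + 1)*(g + 2)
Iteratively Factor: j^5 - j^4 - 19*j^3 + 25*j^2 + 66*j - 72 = (j - 3)*(j^4 + 2*j^3 - 13*j^2 - 14*j + 24) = (j - 3)*(j + 2)*(j^3 - 13*j + 12) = (j - 3)*(j - 1)*(j + 2)*(j^2 + j - 12) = (j - 3)^2*(j - 1)*(j + 2)*(j + 4)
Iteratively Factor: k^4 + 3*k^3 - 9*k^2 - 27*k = (k - 3)*(k^3 + 6*k^2 + 9*k) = (k - 3)*(k + 3)*(k^2 + 3*k) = k*(k - 3)*(k + 3)*(k + 3)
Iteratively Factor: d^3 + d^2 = (d + 1)*(d^2) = d*(d + 1)*(d)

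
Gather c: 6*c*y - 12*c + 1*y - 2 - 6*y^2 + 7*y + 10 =c*(6*y - 12) - 6*y^2 + 8*y + 8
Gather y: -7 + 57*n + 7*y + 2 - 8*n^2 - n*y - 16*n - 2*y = -8*n^2 + 41*n + y*(5 - n) - 5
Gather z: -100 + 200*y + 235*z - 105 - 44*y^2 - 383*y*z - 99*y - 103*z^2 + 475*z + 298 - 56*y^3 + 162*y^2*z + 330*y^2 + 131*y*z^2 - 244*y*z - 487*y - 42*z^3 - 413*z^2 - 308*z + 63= -56*y^3 + 286*y^2 - 386*y - 42*z^3 + z^2*(131*y - 516) + z*(162*y^2 - 627*y + 402) + 156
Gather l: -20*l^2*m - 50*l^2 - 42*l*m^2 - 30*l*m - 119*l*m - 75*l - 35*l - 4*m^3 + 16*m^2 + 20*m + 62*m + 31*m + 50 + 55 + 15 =l^2*(-20*m - 50) + l*(-42*m^2 - 149*m - 110) - 4*m^3 + 16*m^2 + 113*m + 120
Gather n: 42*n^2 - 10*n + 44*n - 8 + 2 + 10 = 42*n^2 + 34*n + 4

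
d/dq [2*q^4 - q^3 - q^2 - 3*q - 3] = 8*q^3 - 3*q^2 - 2*q - 3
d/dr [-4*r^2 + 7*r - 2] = 7 - 8*r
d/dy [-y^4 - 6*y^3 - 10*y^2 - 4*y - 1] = -4*y^3 - 18*y^2 - 20*y - 4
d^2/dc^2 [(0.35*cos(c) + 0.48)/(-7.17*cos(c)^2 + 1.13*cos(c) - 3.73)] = (-0.0784081460724046*(1 - cos(c)^2)^2 - 0.0138939861578389*cos(c)^5 + 0.0801648951490661*cos(c)^3 - 0.00445045554964409*cos(c)^2 - 0.0667084096186263*cos(c) + 0.0618076822990064)/(-0.657798165137615*cos(c)^2 + 0.103669724770642*cos(c) - 0.342201834862385)^3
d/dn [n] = 1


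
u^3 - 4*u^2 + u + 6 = (u - 3)*(u - 2)*(u + 1)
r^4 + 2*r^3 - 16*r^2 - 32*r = r*(r - 4)*(r + 2)*(r + 4)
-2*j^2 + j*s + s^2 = (-j + s)*(2*j + s)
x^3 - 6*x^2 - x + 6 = (x - 6)*(x - 1)*(x + 1)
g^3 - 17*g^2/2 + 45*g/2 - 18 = (g - 4)*(g - 3)*(g - 3/2)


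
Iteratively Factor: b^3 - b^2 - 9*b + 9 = (b - 1)*(b^2 - 9) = (b - 1)*(b + 3)*(b - 3)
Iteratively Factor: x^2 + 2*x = (x + 2)*(x)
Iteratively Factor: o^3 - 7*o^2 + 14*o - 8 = (o - 2)*(o^2 - 5*o + 4) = (o - 2)*(o - 1)*(o - 4)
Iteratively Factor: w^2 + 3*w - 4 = (w - 1)*(w + 4)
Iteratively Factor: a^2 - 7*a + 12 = (a - 3)*(a - 4)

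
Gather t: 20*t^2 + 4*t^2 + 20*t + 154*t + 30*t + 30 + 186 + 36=24*t^2 + 204*t + 252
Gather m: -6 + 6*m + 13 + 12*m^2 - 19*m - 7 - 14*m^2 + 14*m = -2*m^2 + m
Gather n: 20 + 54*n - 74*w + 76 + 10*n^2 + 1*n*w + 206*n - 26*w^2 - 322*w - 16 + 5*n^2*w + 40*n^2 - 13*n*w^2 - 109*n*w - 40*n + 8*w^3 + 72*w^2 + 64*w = n^2*(5*w + 50) + n*(-13*w^2 - 108*w + 220) + 8*w^3 + 46*w^2 - 332*w + 80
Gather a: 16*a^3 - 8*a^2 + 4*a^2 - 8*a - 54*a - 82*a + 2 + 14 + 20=16*a^3 - 4*a^2 - 144*a + 36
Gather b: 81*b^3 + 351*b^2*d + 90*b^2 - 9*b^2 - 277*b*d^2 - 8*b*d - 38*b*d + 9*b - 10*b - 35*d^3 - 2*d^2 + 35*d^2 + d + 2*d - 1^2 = 81*b^3 + b^2*(351*d + 81) + b*(-277*d^2 - 46*d - 1) - 35*d^3 + 33*d^2 + 3*d - 1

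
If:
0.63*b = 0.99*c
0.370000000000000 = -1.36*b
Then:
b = -0.27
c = -0.17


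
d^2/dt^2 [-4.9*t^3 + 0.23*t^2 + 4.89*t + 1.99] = 0.46 - 29.4*t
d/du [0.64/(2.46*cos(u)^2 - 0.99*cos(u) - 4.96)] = (3.1488*cos(u) - 0.6336)*sin(u)/(-2.46*cos(u)^2 + 0.99*cos(u) + 4.96)^2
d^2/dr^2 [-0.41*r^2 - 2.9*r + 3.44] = -0.820000000000000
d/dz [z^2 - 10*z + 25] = 2*z - 10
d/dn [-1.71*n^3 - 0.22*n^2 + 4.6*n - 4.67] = -5.13*n^2 - 0.44*n + 4.6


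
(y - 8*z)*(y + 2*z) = y^2 - 6*y*z - 16*z^2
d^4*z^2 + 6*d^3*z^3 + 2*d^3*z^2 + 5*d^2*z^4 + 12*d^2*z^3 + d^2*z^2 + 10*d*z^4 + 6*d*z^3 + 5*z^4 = (d + z)*(d + 5*z)*(d*z + z)^2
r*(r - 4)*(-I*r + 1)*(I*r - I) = r^4 - 5*r^3 + I*r^3 + 4*r^2 - 5*I*r^2 + 4*I*r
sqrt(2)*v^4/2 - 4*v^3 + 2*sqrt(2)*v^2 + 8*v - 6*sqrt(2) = (v - 3*sqrt(2))*(v - sqrt(2))^2*(sqrt(2)*v/2 + 1)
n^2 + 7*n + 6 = (n + 1)*(n + 6)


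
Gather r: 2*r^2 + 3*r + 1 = 2*r^2 + 3*r + 1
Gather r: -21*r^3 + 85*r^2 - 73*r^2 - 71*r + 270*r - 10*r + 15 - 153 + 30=-21*r^3 + 12*r^2 + 189*r - 108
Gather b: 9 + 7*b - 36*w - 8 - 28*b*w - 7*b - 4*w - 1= -28*b*w - 40*w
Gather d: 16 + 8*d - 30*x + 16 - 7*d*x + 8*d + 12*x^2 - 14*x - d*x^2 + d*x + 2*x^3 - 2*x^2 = d*(-x^2 - 6*x + 16) + 2*x^3 + 10*x^2 - 44*x + 32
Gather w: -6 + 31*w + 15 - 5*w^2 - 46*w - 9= -5*w^2 - 15*w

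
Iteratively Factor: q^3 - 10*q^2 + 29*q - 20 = (q - 5)*(q^2 - 5*q + 4) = (q - 5)*(q - 4)*(q - 1)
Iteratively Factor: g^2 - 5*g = (g - 5)*(g)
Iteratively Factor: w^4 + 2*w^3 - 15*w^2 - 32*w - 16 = (w - 4)*(w^3 + 6*w^2 + 9*w + 4) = (w - 4)*(w + 4)*(w^2 + 2*w + 1) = (w - 4)*(w + 1)*(w + 4)*(w + 1)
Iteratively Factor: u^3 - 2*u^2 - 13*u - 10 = (u - 5)*(u^2 + 3*u + 2) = (u - 5)*(u + 2)*(u + 1)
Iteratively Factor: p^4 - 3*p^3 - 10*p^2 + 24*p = (p - 4)*(p^3 + p^2 - 6*p) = (p - 4)*(p + 3)*(p^2 - 2*p) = (p - 4)*(p - 2)*(p + 3)*(p)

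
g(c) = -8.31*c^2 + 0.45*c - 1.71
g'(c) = 0.45 - 16.62*c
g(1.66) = -23.86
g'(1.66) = -27.14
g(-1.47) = -20.33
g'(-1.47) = 24.88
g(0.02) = -1.70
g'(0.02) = 0.12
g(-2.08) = -38.60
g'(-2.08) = 35.02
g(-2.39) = -50.25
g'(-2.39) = 40.17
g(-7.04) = -416.73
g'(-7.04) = 117.45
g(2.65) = -58.87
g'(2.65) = -43.59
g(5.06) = -212.20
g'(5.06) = -83.65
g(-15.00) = -1878.21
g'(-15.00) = 249.75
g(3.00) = -75.15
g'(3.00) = -49.41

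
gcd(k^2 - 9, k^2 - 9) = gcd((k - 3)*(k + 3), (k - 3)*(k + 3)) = k^2 - 9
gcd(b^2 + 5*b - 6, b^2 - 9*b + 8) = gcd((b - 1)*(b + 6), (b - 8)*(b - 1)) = b - 1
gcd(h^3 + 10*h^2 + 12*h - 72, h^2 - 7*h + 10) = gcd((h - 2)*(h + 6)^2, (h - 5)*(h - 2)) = h - 2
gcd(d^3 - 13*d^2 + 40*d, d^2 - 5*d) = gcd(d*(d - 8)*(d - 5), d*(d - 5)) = d^2 - 5*d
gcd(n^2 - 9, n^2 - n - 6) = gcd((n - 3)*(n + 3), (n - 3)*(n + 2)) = n - 3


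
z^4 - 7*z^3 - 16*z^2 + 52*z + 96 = (z - 8)*(z - 3)*(z + 2)^2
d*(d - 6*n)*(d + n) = d^3 - 5*d^2*n - 6*d*n^2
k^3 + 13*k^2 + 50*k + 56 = (k + 2)*(k + 4)*(k + 7)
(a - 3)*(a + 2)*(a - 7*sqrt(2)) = a^3 - 7*sqrt(2)*a^2 - a^2 - 6*a + 7*sqrt(2)*a + 42*sqrt(2)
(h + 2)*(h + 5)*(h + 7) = h^3 + 14*h^2 + 59*h + 70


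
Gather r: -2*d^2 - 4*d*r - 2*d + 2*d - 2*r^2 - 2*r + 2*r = -2*d^2 - 4*d*r - 2*r^2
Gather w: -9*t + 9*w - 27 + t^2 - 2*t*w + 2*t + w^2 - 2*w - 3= t^2 - 7*t + w^2 + w*(7 - 2*t) - 30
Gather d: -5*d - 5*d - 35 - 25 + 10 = -10*d - 50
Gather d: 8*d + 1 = 8*d + 1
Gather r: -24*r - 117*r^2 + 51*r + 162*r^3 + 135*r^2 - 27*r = 162*r^3 + 18*r^2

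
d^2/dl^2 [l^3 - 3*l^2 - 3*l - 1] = 6*l - 6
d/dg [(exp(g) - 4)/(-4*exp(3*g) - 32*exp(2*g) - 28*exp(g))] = (exp(3*g)/2 - exp(2*g) - 16*exp(g) - 7)*exp(-g)/(exp(4*g) + 16*exp(3*g) + 78*exp(2*g) + 112*exp(g) + 49)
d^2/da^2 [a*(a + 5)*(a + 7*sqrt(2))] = 6*a + 10 + 14*sqrt(2)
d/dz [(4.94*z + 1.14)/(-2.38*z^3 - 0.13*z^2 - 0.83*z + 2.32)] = (23.5144*z^3 + 8.7818*z^2 + 0.2964*z + 12.407)/(5.6644*z^6 + 0.6188*z^5 + 3.9677*z^4 - 10.8274*z^3 + 0.0857*z^2 - 3.8512*z + 5.3824)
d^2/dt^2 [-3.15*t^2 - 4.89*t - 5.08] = -6.30000000000000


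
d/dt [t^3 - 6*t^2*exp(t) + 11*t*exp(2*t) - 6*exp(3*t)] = -6*t^2*exp(t) + 3*t^2 + 22*t*exp(2*t) - 12*t*exp(t) - 18*exp(3*t) + 11*exp(2*t)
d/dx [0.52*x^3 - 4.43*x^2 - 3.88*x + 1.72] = 1.56*x^2 - 8.86*x - 3.88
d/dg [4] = 0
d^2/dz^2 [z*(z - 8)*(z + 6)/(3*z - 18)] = 2*(z^3 - 18*z^2 + 108*z - 360)/(3*(z^3 - 18*z^2 + 108*z - 216))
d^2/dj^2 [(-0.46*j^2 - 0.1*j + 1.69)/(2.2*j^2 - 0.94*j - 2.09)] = (-2.87056*j^3 + 36.38712*j^2 - 23.72832*j + 14.902076)/(10.648*j^6 - 13.6488*j^5 - 24.51504*j^4 + 25.102136*j^3 + 23.289288*j^2 - 12.318042*j - 9.129329)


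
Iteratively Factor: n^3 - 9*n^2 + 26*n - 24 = (n - 2)*(n^2 - 7*n + 12) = (n - 3)*(n - 2)*(n - 4)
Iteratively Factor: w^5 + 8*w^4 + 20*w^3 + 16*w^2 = (w + 2)*(w^4 + 6*w^3 + 8*w^2) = w*(w + 2)*(w^3 + 6*w^2 + 8*w) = w*(w + 2)^2*(w^2 + 4*w) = w*(w + 2)^2*(w + 4)*(w)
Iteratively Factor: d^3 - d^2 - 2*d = (d)*(d^2 - d - 2) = d*(d + 1)*(d - 2)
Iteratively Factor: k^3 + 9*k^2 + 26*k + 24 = (k + 2)*(k^2 + 7*k + 12) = (k + 2)*(k + 3)*(k + 4)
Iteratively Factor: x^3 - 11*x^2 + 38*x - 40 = (x - 4)*(x^2 - 7*x + 10) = (x - 4)*(x - 2)*(x - 5)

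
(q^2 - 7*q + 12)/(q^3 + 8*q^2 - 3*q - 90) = (q - 4)/(q^2 + 11*q + 30)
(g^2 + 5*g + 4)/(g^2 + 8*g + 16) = (g + 1)/(g + 4)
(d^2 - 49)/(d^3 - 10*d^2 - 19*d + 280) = (d + 7)/(d^2 - 3*d - 40)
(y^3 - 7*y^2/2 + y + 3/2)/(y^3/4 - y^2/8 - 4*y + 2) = 4*(2*y^3 - 7*y^2 + 2*y + 3)/(2*y^3 - y^2 - 32*y + 16)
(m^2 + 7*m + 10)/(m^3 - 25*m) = (m + 2)/(m*(m - 5))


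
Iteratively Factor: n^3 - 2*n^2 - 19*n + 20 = (n - 5)*(n^2 + 3*n - 4) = (n - 5)*(n + 4)*(n - 1)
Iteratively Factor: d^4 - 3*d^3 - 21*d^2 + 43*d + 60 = (d - 3)*(d^3 - 21*d - 20) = (d - 3)*(d + 4)*(d^2 - 4*d - 5) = (d - 3)*(d + 1)*(d + 4)*(d - 5)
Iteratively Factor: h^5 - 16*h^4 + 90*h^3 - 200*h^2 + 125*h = (h)*(h^4 - 16*h^3 + 90*h^2 - 200*h + 125) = h*(h - 5)*(h^3 - 11*h^2 + 35*h - 25) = h*(h - 5)^2*(h^2 - 6*h + 5) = h*(h - 5)^3*(h - 1)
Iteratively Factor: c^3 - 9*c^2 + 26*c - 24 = (c - 3)*(c^2 - 6*c + 8) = (c - 4)*(c - 3)*(c - 2)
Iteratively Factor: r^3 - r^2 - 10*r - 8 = (r + 1)*(r^2 - 2*r - 8) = (r - 4)*(r + 1)*(r + 2)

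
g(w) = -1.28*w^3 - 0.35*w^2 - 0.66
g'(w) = -3.84*w^2 - 0.7*w = w*(-3.84*w - 0.7)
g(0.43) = -0.83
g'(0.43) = -1.01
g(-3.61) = 55.00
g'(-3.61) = -47.52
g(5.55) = -230.26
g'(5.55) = -122.17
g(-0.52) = -0.57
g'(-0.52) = -0.67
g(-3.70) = 59.38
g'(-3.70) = -49.98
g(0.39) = -0.79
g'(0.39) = -0.86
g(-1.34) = 1.79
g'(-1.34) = -5.96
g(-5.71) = 226.23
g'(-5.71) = -121.20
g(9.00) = -962.13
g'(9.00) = -317.34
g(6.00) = -289.74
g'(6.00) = -142.44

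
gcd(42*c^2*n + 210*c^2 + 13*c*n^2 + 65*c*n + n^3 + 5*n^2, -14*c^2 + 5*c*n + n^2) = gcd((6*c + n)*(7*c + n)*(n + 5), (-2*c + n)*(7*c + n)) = 7*c + n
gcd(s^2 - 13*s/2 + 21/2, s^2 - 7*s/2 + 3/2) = s - 3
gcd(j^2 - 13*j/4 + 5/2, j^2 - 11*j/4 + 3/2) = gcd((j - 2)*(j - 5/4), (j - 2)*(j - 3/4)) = j - 2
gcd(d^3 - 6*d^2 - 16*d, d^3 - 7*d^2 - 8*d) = d^2 - 8*d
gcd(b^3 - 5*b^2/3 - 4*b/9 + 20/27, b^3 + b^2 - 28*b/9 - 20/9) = b^2 - b - 10/9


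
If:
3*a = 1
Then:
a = 1/3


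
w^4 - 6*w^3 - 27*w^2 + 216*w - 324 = (w - 6)*(w - 3)^2*(w + 6)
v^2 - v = v*(v - 1)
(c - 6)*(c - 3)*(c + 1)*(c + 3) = c^4 - 5*c^3 - 15*c^2 + 45*c + 54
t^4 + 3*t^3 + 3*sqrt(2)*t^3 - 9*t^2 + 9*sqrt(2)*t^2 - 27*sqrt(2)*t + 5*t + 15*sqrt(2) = (t - 1)^2*(t + 5)*(t + 3*sqrt(2))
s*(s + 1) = s^2 + s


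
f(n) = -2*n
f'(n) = -2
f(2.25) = -4.50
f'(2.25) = -2.00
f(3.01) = -6.02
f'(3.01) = -2.00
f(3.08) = -6.16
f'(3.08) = -2.00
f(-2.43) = 4.86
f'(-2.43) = -2.00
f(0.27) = -0.54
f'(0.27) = -2.00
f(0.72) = -1.44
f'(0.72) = -2.00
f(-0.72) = 1.44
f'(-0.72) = -2.00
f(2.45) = -4.90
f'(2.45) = -2.00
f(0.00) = 0.00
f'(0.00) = -2.00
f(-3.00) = 6.00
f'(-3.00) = -2.00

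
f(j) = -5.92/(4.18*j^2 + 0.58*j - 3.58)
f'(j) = -5.92*(-8.36*j - 0.58)/(4.18*j^2 + 0.58*j - 3.58)^2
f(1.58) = -0.76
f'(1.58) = 1.35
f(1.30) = -1.40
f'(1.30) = 3.77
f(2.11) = -0.36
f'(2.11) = 0.41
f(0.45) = 2.39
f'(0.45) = 4.20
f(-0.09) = 1.65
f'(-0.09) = -0.08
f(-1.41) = -1.51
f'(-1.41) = -4.33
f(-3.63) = -0.12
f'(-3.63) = -0.07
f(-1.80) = -0.66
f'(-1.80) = -1.08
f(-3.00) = -0.18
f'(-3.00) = -0.14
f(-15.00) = -0.01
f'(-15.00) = -0.00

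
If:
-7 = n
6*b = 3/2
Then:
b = 1/4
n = -7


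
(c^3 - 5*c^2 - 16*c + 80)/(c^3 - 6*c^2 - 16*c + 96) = (c - 5)/(c - 6)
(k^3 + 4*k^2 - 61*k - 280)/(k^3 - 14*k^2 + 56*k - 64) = (k^2 + 12*k + 35)/(k^2 - 6*k + 8)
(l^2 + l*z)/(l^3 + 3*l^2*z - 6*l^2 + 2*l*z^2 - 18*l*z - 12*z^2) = l/(l^2 + 2*l*z - 6*l - 12*z)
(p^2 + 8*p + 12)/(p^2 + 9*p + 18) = (p + 2)/(p + 3)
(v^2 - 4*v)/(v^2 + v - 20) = v/(v + 5)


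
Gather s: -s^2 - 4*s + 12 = -s^2 - 4*s + 12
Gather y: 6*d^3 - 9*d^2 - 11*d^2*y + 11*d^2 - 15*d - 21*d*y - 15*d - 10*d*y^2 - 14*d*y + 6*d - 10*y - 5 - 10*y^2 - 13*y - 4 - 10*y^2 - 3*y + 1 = 6*d^3 + 2*d^2 - 24*d + y^2*(-10*d - 20) + y*(-11*d^2 - 35*d - 26) - 8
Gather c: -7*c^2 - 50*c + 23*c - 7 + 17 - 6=-7*c^2 - 27*c + 4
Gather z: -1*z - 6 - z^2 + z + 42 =36 - z^2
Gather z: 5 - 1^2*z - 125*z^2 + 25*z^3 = 25*z^3 - 125*z^2 - z + 5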